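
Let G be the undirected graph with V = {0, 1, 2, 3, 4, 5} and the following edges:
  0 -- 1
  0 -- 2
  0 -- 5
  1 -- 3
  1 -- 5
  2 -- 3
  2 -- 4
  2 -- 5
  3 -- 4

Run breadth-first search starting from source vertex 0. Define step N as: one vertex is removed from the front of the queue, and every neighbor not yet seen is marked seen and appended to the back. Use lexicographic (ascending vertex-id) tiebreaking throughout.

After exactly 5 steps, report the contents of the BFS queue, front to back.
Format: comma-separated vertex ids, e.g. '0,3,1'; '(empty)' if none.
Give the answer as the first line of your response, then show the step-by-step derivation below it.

4

step 1: dequeue 0; queue=[1,2,5]; order=0
step 2: dequeue 1; queue=[2,5,3]; order=0,1
step 3: dequeue 2; queue=[5,3,4]; order=0,1,2
step 4: dequeue 5; queue=[3,4]; order=0,1,2,5
step 5: dequeue 3; queue=[4]; order=0,1,2,5,3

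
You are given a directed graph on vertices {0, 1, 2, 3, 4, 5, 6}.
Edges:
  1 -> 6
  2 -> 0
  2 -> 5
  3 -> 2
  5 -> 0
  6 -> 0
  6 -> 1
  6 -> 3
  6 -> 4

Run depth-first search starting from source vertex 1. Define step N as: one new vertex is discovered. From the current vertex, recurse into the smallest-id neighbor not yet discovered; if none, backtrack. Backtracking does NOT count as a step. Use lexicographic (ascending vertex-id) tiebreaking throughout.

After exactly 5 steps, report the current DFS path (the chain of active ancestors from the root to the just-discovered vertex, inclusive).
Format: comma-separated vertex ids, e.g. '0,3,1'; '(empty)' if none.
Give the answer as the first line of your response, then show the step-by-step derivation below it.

1,6,3,2

step 1: discover 1; path=1; order=1
step 2: discover 6; path=1>6; order=1,6
step 3: discover 0; path=1>6>0; order=1,6,0
step 4: discover 3; path=1>6>3; order=1,6,0,3
step 5: discover 2; path=1>6>3>2; order=1,6,0,3,2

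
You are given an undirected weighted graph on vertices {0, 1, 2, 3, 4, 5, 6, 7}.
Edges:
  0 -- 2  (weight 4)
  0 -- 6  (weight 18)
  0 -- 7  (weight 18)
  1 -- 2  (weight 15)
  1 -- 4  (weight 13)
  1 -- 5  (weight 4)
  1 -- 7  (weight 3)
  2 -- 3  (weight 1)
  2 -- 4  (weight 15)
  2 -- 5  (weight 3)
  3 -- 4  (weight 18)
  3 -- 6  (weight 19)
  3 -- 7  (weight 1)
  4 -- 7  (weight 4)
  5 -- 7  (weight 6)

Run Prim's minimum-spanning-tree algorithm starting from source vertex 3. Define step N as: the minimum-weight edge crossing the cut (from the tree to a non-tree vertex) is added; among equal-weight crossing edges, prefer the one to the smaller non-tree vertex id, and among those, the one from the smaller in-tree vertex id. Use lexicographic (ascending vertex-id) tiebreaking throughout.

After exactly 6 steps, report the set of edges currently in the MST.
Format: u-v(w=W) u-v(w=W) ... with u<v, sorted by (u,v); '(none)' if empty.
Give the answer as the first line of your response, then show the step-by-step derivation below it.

0-2(w=4) 1-7(w=3) 2-3(w=1) 2-5(w=3) 3-7(w=1) 4-7(w=4)

step 1: add edge 2-3 (w=1); MST = {2-3(w=1)}
step 2: add edge 3-7 (w=1); MST = {2-3(w=1) 3-7(w=1)}
step 3: add edge 1-7 (w=3); MST = {1-7(w=3) 2-3(w=1) 3-7(w=1)}
step 4: add edge 2-5 (w=3); MST = {1-7(w=3) 2-3(w=1) 2-5(w=3) 3-7(w=1)}
step 5: add edge 0-2 (w=4); MST = {0-2(w=4) 1-7(w=3) 2-3(w=1) 2-5(w=3) 3-7(w=1)}
step 6: add edge 4-7 (w=4); MST = {0-2(w=4) 1-7(w=3) 2-3(w=1) 2-5(w=3) 3-7(w=1) 4-7(w=4)}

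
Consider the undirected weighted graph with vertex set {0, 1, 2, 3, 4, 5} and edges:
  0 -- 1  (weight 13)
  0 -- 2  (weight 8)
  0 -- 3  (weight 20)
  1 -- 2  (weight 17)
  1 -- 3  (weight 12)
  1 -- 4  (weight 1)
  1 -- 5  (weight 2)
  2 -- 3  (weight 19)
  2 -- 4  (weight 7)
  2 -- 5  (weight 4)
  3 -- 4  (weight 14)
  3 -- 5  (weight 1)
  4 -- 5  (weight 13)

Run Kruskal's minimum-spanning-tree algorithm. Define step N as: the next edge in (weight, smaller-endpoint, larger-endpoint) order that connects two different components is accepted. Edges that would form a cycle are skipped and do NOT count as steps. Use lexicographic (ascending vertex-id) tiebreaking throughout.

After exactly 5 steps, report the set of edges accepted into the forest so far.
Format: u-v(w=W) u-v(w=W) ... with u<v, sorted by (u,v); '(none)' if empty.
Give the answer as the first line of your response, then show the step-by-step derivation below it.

0-2(w=8) 1-4(w=1) 1-5(w=2) 2-5(w=4) 3-5(w=1)

step 1: add edge 1-4 (w=1); MST = {1-4(w=1)}
step 2: add edge 3-5 (w=1); MST = {1-4(w=1) 3-5(w=1)}
step 3: add edge 1-5 (w=2); MST = {1-4(w=1) 1-5(w=2) 3-5(w=1)}
step 4: add edge 2-5 (w=4); MST = {1-4(w=1) 1-5(w=2) 2-5(w=4) 3-5(w=1)}
step 5: add edge 0-2 (w=8); MST = {0-2(w=8) 1-4(w=1) 1-5(w=2) 2-5(w=4) 3-5(w=1)}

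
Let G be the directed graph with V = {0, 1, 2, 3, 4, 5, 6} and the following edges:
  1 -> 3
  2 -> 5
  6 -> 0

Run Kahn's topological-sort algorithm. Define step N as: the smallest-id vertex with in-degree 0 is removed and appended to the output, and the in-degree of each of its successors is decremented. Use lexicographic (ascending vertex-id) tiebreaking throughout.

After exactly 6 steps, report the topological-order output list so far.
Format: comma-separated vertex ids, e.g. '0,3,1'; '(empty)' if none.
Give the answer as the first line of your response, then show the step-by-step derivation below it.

1,2,3,4,5,6

step 1: output 1; order=[1]; indeg=(1,0,0,0,0,1,0)
step 2: output 2; order=[1,2]; indeg=(1,0,0,0,0,0,0)
step 3: output 3; order=[1,2,3]; indeg=(1,0,0,0,0,0,0)
step 4: output 4; order=[1,2,3,4]; indeg=(1,0,0,0,0,0,0)
step 5: output 5; order=[1,2,3,4,5]; indeg=(1,0,0,0,0,0,0)
step 6: output 6; order=[1,2,3,4,5,6]; indeg=(0,0,0,0,0,0,0)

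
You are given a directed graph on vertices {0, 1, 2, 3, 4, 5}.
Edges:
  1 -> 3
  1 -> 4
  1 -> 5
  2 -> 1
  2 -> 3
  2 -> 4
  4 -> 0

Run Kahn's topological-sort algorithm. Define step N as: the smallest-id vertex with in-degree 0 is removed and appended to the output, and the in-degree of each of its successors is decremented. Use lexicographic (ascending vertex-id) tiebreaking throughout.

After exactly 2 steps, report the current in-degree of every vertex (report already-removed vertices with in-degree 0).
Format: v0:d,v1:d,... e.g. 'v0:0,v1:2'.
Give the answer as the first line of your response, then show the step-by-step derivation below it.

v0:1,v1:0,v2:0,v3:0,v4:0,v5:0

step 1: output 2; order=[2]; indeg=(1,0,0,1,1,1)
step 2: output 1; order=[2,1]; indeg=(1,0,0,0,0,0)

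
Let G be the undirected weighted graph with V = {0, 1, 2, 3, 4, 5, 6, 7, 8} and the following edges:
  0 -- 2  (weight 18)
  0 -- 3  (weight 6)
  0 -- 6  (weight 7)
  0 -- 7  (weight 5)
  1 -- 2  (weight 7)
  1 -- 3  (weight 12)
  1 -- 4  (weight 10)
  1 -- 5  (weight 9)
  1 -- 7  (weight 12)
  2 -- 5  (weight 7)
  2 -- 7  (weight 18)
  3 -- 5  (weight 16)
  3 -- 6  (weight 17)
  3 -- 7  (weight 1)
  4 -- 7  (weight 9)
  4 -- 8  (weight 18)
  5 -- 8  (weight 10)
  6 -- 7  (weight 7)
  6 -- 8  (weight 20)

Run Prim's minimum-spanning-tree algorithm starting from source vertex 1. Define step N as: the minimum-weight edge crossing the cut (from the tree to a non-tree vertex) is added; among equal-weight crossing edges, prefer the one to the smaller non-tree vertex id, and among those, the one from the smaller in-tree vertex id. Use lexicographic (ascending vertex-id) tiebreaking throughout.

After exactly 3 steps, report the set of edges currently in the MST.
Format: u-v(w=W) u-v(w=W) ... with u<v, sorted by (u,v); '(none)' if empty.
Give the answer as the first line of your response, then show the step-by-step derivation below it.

1-2(w=7) 1-4(w=10) 2-5(w=7)

step 1: add edge 1-2 (w=7); MST = {1-2(w=7)}
step 2: add edge 2-5 (w=7); MST = {1-2(w=7) 2-5(w=7)}
step 3: add edge 1-4 (w=10); MST = {1-2(w=7) 1-4(w=10) 2-5(w=7)}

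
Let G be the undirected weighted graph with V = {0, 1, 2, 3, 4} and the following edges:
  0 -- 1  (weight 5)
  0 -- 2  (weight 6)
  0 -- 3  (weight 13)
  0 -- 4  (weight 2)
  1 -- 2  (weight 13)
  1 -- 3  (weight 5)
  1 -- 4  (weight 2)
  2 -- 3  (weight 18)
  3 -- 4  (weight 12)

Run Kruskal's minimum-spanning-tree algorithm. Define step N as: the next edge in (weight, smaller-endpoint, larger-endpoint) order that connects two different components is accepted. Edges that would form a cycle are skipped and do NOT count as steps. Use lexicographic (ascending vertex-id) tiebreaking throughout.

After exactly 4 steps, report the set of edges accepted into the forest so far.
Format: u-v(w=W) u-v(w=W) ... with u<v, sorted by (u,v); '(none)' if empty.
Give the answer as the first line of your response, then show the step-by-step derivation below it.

0-2(w=6) 0-4(w=2) 1-3(w=5) 1-4(w=2)

step 1: add edge 0-4 (w=2); MST = {0-4(w=2)}
step 2: add edge 1-4 (w=2); MST = {0-4(w=2) 1-4(w=2)}
step 3: add edge 1-3 (w=5); MST = {0-4(w=2) 1-3(w=5) 1-4(w=2)}
step 4: add edge 0-2 (w=6); MST = {0-2(w=6) 0-4(w=2) 1-3(w=5) 1-4(w=2)}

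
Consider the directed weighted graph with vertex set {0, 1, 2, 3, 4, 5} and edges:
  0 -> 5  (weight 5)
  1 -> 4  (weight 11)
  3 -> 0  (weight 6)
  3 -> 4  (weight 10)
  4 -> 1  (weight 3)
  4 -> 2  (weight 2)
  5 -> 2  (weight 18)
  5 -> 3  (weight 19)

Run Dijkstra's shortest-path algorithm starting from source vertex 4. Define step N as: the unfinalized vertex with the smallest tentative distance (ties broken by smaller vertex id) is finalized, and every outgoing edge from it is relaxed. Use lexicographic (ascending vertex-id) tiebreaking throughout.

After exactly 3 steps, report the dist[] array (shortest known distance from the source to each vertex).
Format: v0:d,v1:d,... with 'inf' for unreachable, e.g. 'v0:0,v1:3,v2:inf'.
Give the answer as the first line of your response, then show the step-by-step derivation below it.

v0:inf,v1:3,v2:2,v3:inf,v4:0,v5:inf

step 1: dist = v0:inf,v1:3,v2:2,v3:inf,v4:0,v5:inf
step 2: dist = v0:inf,v1:3,v2:2,v3:inf,v4:0,v5:inf
step 3: dist = v0:inf,v1:3,v2:2,v3:inf,v4:0,v5:inf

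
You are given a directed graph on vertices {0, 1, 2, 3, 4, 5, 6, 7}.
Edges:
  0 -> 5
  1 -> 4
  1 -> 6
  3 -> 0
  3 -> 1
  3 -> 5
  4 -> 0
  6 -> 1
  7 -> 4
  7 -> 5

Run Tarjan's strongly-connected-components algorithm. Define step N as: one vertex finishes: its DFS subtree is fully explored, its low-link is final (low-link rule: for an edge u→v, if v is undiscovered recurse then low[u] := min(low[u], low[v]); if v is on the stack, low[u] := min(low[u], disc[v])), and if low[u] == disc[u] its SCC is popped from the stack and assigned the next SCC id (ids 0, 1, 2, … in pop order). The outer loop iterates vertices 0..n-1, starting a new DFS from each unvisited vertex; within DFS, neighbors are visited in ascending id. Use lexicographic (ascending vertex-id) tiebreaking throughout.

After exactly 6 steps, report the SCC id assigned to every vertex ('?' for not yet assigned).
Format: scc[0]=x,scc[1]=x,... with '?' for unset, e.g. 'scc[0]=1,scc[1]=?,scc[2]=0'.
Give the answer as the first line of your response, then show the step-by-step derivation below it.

scc[0]=1,scc[1]=3,scc[2]=4,scc[3]=?,scc[4]=2,scc[5]=0,scc[6]=3,scc[7]=?

step 1: low=(low[0]=0,low[1]=?,low[2]=?,low[3]=?,low[4]=?,low[5]=1,low[6]=?,low[7]=?); scc=(scc[0]=?,scc[1]=?,scc[2]=?,scc[3]=?,scc[4]=?,scc[5]=0,scc[6]=?,scc[7]=?)
step 2: low=(low[0]=0,low[1]=?,low[2]=?,low[3]=?,low[4]=?,low[5]=1,low[6]=?,low[7]=?); scc=(scc[0]=1,scc[1]=?,scc[2]=?,scc[3]=?,scc[4]=?,scc[5]=0,scc[6]=?,scc[7]=?)
step 3: low=(low[0]=0,low[1]=2,low[2]=?,low[3]=?,low[4]=3,low[5]=1,low[6]=?,low[7]=?); scc=(scc[0]=1,scc[1]=?,scc[2]=?,scc[3]=?,scc[4]=2,scc[5]=0,scc[6]=?,scc[7]=?)
step 4: low=(low[0]=0,low[1]=2,low[2]=?,low[3]=?,low[4]=3,low[5]=1,low[6]=2,low[7]=?); scc=(scc[0]=1,scc[1]=?,scc[2]=?,scc[3]=?,scc[4]=2,scc[5]=0,scc[6]=?,scc[7]=?)
step 5: low=(low[0]=0,low[1]=2,low[2]=?,low[3]=?,low[4]=3,low[5]=1,low[6]=2,low[7]=?); scc=(scc[0]=1,scc[1]=3,scc[2]=?,scc[3]=?,scc[4]=2,scc[5]=0,scc[6]=3,scc[7]=?)
step 6: low=(low[0]=0,low[1]=2,low[2]=5,low[3]=?,low[4]=3,low[5]=1,low[6]=2,low[7]=?); scc=(scc[0]=1,scc[1]=3,scc[2]=4,scc[3]=?,scc[4]=2,scc[5]=0,scc[6]=3,scc[7]=?)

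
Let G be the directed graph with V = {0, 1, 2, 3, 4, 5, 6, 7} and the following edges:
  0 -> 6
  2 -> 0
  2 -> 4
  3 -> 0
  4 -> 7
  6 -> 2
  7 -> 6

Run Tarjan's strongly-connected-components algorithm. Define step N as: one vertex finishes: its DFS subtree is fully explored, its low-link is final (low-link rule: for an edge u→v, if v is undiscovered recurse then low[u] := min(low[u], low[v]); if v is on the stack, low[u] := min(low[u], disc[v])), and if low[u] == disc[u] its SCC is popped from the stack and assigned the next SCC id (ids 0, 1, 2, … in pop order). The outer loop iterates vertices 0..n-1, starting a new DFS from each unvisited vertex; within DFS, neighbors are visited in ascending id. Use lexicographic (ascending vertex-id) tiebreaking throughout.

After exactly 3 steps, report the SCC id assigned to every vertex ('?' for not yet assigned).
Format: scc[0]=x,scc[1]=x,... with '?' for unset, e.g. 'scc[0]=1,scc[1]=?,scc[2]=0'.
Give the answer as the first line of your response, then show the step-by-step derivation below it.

scc[0]=?,scc[1]=?,scc[2]=?,scc[3]=?,scc[4]=?,scc[5]=?,scc[6]=?,scc[7]=?

step 1: low=(low[0]=0,low[1]=?,low[2]=0,low[3]=?,low[4]=3,low[5]=?,low[6]=1,low[7]=1); scc=(scc[0]=?,scc[1]=?,scc[2]=?,scc[3]=?,scc[4]=?,scc[5]=?,scc[6]=?,scc[7]=?)
step 2: low=(low[0]=0,low[1]=?,low[2]=0,low[3]=?,low[4]=1,low[5]=?,low[6]=1,low[7]=1); scc=(scc[0]=?,scc[1]=?,scc[2]=?,scc[3]=?,scc[4]=?,scc[5]=?,scc[6]=?,scc[7]=?)
step 3: low=(low[0]=0,low[1]=?,low[2]=0,low[3]=?,low[4]=1,low[5]=?,low[6]=1,low[7]=1); scc=(scc[0]=?,scc[1]=?,scc[2]=?,scc[3]=?,scc[4]=?,scc[5]=?,scc[6]=?,scc[7]=?)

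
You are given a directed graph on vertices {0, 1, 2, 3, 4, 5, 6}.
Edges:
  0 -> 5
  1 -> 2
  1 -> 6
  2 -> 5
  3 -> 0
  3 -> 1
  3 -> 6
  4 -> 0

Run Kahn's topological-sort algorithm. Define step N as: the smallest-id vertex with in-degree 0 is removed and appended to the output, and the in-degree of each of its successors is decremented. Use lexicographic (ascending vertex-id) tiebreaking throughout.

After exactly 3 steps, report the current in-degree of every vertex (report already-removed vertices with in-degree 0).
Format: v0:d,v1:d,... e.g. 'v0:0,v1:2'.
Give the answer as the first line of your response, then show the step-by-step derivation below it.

v0:1,v1:0,v2:0,v3:0,v4:0,v5:1,v6:0

step 1: output 3; order=[3]; indeg=(1,0,1,0,0,2,1)
step 2: output 1; order=[3,1]; indeg=(1,0,0,0,0,2,0)
step 3: output 2; order=[3,1,2]; indeg=(1,0,0,0,0,1,0)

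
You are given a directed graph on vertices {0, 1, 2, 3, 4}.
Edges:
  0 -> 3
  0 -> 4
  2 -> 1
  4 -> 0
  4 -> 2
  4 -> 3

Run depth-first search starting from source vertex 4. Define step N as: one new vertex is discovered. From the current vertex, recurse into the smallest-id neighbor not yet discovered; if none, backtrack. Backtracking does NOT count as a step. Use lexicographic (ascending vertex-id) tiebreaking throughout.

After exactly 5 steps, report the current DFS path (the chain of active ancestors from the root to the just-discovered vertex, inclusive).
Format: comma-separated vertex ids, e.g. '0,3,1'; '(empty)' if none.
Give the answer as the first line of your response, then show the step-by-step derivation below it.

4,2,1

step 1: discover 4; path=4; order=4
step 2: discover 0; path=4>0; order=4,0
step 3: discover 3; path=4>0>3; order=4,0,3
step 4: discover 2; path=4>2; order=4,0,3,2
step 5: discover 1; path=4>2>1; order=4,0,3,2,1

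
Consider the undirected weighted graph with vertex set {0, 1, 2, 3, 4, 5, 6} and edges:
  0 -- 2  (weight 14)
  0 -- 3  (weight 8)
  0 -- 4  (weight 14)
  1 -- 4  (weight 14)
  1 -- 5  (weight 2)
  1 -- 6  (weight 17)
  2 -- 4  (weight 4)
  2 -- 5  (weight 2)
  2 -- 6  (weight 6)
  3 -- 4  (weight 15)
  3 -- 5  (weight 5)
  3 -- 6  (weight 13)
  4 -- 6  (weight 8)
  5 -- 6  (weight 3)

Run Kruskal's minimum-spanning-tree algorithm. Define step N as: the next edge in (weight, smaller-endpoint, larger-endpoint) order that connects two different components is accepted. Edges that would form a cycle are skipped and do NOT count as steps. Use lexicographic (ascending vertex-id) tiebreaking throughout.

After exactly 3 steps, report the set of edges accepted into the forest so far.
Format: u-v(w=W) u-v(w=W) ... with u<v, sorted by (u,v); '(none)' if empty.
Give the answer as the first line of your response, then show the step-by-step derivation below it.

1-5(w=2) 2-5(w=2) 5-6(w=3)

step 1: add edge 1-5 (w=2); MST = {1-5(w=2)}
step 2: add edge 2-5 (w=2); MST = {1-5(w=2) 2-5(w=2)}
step 3: add edge 5-6 (w=3); MST = {1-5(w=2) 2-5(w=2) 5-6(w=3)}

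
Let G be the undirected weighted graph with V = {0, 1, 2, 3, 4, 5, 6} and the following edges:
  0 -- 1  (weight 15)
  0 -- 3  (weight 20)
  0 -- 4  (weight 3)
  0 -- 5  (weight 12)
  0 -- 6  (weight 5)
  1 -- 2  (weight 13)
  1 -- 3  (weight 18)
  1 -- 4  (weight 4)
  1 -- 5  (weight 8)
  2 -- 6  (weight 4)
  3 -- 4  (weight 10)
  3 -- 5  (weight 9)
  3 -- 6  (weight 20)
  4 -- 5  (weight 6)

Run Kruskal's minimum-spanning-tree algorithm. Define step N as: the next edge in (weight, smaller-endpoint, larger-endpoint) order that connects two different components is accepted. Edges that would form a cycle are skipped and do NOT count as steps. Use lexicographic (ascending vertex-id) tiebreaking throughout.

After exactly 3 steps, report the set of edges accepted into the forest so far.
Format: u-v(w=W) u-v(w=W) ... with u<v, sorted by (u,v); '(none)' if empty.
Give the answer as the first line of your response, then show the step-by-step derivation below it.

0-4(w=3) 1-4(w=4) 2-6(w=4)

step 1: add edge 0-4 (w=3); MST = {0-4(w=3)}
step 2: add edge 1-4 (w=4); MST = {0-4(w=3) 1-4(w=4)}
step 3: add edge 2-6 (w=4); MST = {0-4(w=3) 1-4(w=4) 2-6(w=4)}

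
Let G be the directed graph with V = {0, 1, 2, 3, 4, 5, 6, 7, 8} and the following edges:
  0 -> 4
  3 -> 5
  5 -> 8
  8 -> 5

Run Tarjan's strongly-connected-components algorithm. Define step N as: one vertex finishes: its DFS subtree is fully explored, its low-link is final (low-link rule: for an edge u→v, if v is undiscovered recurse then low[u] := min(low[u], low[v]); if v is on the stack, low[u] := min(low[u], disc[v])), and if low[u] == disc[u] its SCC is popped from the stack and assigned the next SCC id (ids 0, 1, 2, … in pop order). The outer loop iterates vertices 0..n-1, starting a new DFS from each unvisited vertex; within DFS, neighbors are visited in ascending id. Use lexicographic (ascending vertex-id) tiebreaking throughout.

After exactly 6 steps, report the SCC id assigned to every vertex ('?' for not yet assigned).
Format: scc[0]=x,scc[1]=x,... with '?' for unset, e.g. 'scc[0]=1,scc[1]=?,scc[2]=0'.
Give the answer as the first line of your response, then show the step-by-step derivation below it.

scc[0]=1,scc[1]=2,scc[2]=3,scc[3]=?,scc[4]=0,scc[5]=4,scc[6]=?,scc[7]=?,scc[8]=4

step 1: low=(low[0]=0,low[1]=?,low[2]=?,low[3]=?,low[4]=1,low[5]=?,low[6]=?,low[7]=?,low[8]=?); scc=(scc[0]=?,scc[1]=?,scc[2]=?,scc[3]=?,scc[4]=0,scc[5]=?,scc[6]=?,scc[7]=?,scc[8]=?)
step 2: low=(low[0]=0,low[1]=?,low[2]=?,low[3]=?,low[4]=1,low[5]=?,low[6]=?,low[7]=?,low[8]=?); scc=(scc[0]=1,scc[1]=?,scc[2]=?,scc[3]=?,scc[4]=0,scc[5]=?,scc[6]=?,scc[7]=?,scc[8]=?)
step 3: low=(low[0]=0,low[1]=2,low[2]=?,low[3]=?,low[4]=1,low[5]=?,low[6]=?,low[7]=?,low[8]=?); scc=(scc[0]=1,scc[1]=2,scc[2]=?,scc[3]=?,scc[4]=0,scc[5]=?,scc[6]=?,scc[7]=?,scc[8]=?)
step 4: low=(low[0]=0,low[1]=2,low[2]=3,low[3]=?,low[4]=1,low[5]=?,low[6]=?,low[7]=?,low[8]=?); scc=(scc[0]=1,scc[1]=2,scc[2]=3,scc[3]=?,scc[4]=0,scc[5]=?,scc[6]=?,scc[7]=?,scc[8]=?)
step 5: low=(low[0]=0,low[1]=2,low[2]=3,low[3]=4,low[4]=1,low[5]=5,low[6]=?,low[7]=?,low[8]=5); scc=(scc[0]=1,scc[1]=2,scc[2]=3,scc[3]=?,scc[4]=0,scc[5]=?,scc[6]=?,scc[7]=?,scc[8]=?)
step 6: low=(low[0]=0,low[1]=2,low[2]=3,low[3]=4,low[4]=1,low[5]=5,low[6]=?,low[7]=?,low[8]=5); scc=(scc[0]=1,scc[1]=2,scc[2]=3,scc[3]=?,scc[4]=0,scc[5]=4,scc[6]=?,scc[7]=?,scc[8]=4)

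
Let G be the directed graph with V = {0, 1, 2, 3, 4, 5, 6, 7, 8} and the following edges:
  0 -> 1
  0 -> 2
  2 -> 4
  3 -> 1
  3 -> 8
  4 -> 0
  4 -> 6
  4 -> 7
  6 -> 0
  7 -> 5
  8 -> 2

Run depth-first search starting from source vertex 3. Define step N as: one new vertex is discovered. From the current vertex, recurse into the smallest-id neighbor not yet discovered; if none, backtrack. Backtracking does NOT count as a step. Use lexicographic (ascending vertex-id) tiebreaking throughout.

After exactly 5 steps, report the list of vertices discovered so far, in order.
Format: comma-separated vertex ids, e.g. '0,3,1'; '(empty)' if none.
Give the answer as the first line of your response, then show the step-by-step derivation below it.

3,1,8,2,4

step 1: discover 3; path=3; order=3
step 2: discover 1; path=3>1; order=3,1
step 3: discover 8; path=3>8; order=3,1,8
step 4: discover 2; path=3>8>2; order=3,1,8,2
step 5: discover 4; path=3>8>2>4; order=3,1,8,2,4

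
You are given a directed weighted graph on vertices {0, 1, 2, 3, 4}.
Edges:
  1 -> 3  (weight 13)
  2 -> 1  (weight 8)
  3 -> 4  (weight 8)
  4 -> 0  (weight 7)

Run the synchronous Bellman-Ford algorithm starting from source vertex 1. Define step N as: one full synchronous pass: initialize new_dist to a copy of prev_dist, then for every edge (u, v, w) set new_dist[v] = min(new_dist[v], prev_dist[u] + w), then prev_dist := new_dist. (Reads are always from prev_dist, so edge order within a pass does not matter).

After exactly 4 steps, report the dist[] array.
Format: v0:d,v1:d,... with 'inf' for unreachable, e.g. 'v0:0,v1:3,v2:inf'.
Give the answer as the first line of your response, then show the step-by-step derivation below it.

v0:28,v1:0,v2:inf,v3:13,v4:21

step 1: dist = v0:inf,v1:0,v2:inf,v3:13,v4:inf
step 2: dist = v0:inf,v1:0,v2:inf,v3:13,v4:21
step 3: dist = v0:28,v1:0,v2:inf,v3:13,v4:21
step 4: dist = v0:28,v1:0,v2:inf,v3:13,v4:21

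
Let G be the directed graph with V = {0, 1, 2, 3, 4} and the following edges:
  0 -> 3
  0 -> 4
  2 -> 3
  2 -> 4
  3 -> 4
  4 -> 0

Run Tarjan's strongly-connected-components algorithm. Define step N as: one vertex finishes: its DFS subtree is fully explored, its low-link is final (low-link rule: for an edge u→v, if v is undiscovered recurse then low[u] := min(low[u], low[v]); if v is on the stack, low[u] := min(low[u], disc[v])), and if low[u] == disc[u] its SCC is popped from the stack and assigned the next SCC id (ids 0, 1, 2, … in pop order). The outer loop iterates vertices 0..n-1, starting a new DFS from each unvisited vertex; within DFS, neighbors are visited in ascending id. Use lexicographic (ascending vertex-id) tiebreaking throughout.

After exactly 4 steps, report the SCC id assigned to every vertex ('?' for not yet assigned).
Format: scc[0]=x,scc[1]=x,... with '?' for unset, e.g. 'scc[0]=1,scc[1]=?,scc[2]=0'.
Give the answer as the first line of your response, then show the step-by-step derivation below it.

scc[0]=0,scc[1]=1,scc[2]=?,scc[3]=0,scc[4]=0

step 1: low=(low[0]=0,low[1]=?,low[2]=?,low[3]=1,low[4]=0); scc=(scc[0]=?,scc[1]=?,scc[2]=?,scc[3]=?,scc[4]=?)
step 2: low=(low[0]=0,low[1]=?,low[2]=?,low[3]=0,low[4]=0); scc=(scc[0]=?,scc[1]=?,scc[2]=?,scc[3]=?,scc[4]=?)
step 3: low=(low[0]=0,low[1]=?,low[2]=?,low[3]=0,low[4]=0); scc=(scc[0]=0,scc[1]=?,scc[2]=?,scc[3]=0,scc[4]=0)
step 4: low=(low[0]=0,low[1]=3,low[2]=?,low[3]=0,low[4]=0); scc=(scc[0]=0,scc[1]=1,scc[2]=?,scc[3]=0,scc[4]=0)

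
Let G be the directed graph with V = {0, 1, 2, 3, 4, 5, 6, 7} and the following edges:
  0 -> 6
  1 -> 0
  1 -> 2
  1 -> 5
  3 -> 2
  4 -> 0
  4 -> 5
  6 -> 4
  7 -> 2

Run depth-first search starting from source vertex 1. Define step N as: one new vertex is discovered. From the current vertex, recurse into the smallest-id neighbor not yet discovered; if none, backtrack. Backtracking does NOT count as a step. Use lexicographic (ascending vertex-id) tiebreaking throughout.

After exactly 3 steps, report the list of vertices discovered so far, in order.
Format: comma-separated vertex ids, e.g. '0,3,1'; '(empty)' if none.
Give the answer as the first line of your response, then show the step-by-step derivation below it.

1,0,6

step 1: discover 1; path=1; order=1
step 2: discover 0; path=1>0; order=1,0
step 3: discover 6; path=1>0>6; order=1,0,6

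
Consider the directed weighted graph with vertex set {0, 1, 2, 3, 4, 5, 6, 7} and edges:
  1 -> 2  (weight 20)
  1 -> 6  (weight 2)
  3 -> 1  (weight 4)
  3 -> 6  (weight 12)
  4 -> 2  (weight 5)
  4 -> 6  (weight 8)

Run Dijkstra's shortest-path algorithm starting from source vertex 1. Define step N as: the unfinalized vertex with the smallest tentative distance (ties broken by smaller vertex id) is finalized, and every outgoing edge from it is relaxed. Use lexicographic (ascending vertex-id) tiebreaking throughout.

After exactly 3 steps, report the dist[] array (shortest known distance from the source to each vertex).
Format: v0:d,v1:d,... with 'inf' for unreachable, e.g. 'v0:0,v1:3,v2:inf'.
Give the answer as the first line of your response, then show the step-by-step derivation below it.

v0:inf,v1:0,v2:20,v3:inf,v4:inf,v5:inf,v6:2,v7:inf

step 1: dist = v0:inf,v1:0,v2:20,v3:inf,v4:inf,v5:inf,v6:2,v7:inf
step 2: dist = v0:inf,v1:0,v2:20,v3:inf,v4:inf,v5:inf,v6:2,v7:inf
step 3: dist = v0:inf,v1:0,v2:20,v3:inf,v4:inf,v5:inf,v6:2,v7:inf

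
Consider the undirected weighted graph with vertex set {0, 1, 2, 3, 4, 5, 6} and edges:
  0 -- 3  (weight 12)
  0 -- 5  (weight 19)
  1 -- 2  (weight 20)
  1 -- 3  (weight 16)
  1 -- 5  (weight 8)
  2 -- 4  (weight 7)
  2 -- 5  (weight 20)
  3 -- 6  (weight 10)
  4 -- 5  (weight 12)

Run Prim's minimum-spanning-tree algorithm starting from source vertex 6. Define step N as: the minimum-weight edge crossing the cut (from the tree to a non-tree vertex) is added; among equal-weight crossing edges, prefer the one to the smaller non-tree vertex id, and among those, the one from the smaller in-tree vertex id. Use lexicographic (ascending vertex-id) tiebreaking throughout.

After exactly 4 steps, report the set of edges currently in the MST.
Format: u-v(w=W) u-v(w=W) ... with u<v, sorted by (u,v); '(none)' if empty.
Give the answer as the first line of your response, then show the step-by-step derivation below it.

0-3(w=12) 1-3(w=16) 1-5(w=8) 3-6(w=10)

step 1: add edge 3-6 (w=10); MST = {3-6(w=10)}
step 2: add edge 0-3 (w=12); MST = {0-3(w=12) 3-6(w=10)}
step 3: add edge 1-3 (w=16); MST = {0-3(w=12) 1-3(w=16) 3-6(w=10)}
step 4: add edge 1-5 (w=8); MST = {0-3(w=12) 1-3(w=16) 1-5(w=8) 3-6(w=10)}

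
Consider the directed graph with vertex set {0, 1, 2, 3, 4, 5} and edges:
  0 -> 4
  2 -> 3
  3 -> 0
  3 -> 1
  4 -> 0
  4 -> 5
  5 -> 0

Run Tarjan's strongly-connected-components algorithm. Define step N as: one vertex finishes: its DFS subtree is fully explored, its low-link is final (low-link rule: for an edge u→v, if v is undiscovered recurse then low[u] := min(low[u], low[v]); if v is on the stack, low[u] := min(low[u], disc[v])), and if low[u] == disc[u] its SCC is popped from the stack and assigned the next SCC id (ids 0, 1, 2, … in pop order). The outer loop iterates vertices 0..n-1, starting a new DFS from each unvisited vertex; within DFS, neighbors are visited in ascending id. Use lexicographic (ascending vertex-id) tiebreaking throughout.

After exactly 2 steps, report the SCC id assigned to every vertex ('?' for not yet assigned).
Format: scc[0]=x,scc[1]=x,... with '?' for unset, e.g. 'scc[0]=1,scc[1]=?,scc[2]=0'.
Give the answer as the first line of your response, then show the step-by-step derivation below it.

scc[0]=?,scc[1]=?,scc[2]=?,scc[3]=?,scc[4]=?,scc[5]=?

step 1: low=(low[0]=0,low[1]=?,low[2]=?,low[3]=?,low[4]=0,low[5]=0); scc=(scc[0]=?,scc[1]=?,scc[2]=?,scc[3]=?,scc[4]=?,scc[5]=?)
step 2: low=(low[0]=0,low[1]=?,low[2]=?,low[3]=?,low[4]=0,low[5]=0); scc=(scc[0]=?,scc[1]=?,scc[2]=?,scc[3]=?,scc[4]=?,scc[5]=?)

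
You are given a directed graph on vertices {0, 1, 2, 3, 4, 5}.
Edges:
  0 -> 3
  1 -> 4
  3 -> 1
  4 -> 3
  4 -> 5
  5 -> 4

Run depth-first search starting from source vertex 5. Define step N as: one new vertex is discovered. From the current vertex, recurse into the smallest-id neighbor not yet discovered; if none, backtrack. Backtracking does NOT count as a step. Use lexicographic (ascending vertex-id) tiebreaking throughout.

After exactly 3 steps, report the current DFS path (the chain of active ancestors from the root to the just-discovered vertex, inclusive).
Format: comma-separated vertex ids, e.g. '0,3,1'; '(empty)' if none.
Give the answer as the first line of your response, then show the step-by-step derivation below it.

5,4,3

step 1: discover 5; path=5; order=5
step 2: discover 4; path=5>4; order=5,4
step 3: discover 3; path=5>4>3; order=5,4,3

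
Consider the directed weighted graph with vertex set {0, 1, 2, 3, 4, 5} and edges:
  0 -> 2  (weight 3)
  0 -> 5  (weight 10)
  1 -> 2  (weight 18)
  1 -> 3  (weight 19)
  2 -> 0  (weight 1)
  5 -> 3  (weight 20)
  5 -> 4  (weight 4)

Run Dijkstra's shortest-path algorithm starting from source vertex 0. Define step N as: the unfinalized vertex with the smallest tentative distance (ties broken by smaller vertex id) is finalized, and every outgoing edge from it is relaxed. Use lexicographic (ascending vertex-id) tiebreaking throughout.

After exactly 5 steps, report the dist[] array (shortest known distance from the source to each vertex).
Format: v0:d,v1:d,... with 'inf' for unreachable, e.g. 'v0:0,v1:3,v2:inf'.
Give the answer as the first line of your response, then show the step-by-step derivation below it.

v0:0,v1:inf,v2:3,v3:30,v4:14,v5:10

step 1: dist = v0:0,v1:inf,v2:3,v3:inf,v4:inf,v5:10
step 2: dist = v0:0,v1:inf,v2:3,v3:inf,v4:inf,v5:10
step 3: dist = v0:0,v1:inf,v2:3,v3:30,v4:14,v5:10
step 4: dist = v0:0,v1:inf,v2:3,v3:30,v4:14,v5:10
step 5: dist = v0:0,v1:inf,v2:3,v3:30,v4:14,v5:10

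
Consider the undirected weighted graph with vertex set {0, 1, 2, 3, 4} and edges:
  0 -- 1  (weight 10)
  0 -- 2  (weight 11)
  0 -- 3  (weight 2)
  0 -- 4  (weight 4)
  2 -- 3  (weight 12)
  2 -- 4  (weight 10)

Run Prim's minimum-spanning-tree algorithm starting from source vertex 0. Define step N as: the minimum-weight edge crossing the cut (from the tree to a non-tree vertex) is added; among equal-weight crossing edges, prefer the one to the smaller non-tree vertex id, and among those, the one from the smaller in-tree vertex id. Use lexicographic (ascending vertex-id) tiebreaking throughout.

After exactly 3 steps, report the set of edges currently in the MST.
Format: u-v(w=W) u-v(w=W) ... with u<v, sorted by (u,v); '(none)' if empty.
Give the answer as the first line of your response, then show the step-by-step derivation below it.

0-1(w=10) 0-3(w=2) 0-4(w=4)

step 1: add edge 0-3 (w=2); MST = {0-3(w=2)}
step 2: add edge 0-4 (w=4); MST = {0-3(w=2) 0-4(w=4)}
step 3: add edge 0-1 (w=10); MST = {0-1(w=10) 0-3(w=2) 0-4(w=4)}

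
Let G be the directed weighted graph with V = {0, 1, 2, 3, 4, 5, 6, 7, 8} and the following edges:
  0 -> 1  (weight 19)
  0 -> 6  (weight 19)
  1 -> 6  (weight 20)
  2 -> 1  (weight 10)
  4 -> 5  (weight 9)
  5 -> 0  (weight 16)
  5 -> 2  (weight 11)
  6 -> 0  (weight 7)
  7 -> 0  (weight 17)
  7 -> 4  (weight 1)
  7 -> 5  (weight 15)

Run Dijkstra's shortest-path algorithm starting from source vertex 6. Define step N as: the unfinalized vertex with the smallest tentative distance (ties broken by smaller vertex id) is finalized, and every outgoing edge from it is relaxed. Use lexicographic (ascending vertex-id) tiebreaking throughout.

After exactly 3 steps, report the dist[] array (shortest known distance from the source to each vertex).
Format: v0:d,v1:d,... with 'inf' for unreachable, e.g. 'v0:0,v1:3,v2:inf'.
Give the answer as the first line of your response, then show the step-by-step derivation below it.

v0:7,v1:26,v2:inf,v3:inf,v4:inf,v5:inf,v6:0,v7:inf,v8:inf

step 1: dist = v0:7,v1:inf,v2:inf,v3:inf,v4:inf,v5:inf,v6:0,v7:inf,v8:inf
step 2: dist = v0:7,v1:26,v2:inf,v3:inf,v4:inf,v5:inf,v6:0,v7:inf,v8:inf
step 3: dist = v0:7,v1:26,v2:inf,v3:inf,v4:inf,v5:inf,v6:0,v7:inf,v8:inf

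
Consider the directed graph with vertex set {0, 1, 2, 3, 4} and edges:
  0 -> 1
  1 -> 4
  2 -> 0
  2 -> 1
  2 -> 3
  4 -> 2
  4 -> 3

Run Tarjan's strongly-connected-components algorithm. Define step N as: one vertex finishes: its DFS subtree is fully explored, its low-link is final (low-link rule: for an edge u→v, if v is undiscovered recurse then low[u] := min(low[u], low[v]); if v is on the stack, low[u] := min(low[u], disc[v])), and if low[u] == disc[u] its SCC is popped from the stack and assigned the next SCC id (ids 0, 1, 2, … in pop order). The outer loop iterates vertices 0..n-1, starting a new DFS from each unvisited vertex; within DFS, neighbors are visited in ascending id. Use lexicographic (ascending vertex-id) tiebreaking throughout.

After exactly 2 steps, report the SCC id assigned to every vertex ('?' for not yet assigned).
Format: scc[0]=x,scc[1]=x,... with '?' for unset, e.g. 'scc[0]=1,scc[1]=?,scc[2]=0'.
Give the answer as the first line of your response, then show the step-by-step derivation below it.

scc[0]=?,scc[1]=?,scc[2]=?,scc[3]=0,scc[4]=?

step 1: low=(low[0]=0,low[1]=1,low[2]=0,low[3]=4,low[4]=2); scc=(scc[0]=?,scc[1]=?,scc[2]=?,scc[3]=0,scc[4]=?)
step 2: low=(low[0]=0,low[1]=1,low[2]=0,low[3]=4,low[4]=2); scc=(scc[0]=?,scc[1]=?,scc[2]=?,scc[3]=0,scc[4]=?)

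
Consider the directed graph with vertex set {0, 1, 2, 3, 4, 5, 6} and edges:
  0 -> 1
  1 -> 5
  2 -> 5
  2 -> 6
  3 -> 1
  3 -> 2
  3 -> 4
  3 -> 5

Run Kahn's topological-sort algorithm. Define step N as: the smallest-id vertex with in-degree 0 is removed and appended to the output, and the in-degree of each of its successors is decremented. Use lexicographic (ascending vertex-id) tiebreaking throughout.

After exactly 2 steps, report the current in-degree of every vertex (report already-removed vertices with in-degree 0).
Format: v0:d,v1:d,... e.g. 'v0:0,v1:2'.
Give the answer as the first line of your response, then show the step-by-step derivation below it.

v0:0,v1:0,v2:0,v3:0,v4:0,v5:2,v6:1

step 1: output 0; order=[0]; indeg=(0,1,1,0,1,3,1)
step 2: output 3; order=[0,3]; indeg=(0,0,0,0,0,2,1)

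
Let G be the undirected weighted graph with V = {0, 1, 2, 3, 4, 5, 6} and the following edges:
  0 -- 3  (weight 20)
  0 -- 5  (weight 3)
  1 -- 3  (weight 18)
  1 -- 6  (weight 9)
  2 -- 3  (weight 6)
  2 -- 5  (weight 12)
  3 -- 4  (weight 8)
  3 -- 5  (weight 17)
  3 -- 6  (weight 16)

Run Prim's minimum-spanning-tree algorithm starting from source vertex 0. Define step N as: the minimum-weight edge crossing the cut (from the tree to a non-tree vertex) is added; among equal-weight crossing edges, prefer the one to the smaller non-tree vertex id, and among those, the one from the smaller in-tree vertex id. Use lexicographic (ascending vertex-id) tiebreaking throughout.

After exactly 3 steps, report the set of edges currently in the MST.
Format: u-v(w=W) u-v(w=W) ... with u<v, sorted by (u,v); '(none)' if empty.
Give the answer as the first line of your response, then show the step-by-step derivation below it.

0-5(w=3) 2-3(w=6) 2-5(w=12)

step 1: add edge 0-5 (w=3); MST = {0-5(w=3)}
step 2: add edge 2-5 (w=12); MST = {0-5(w=3) 2-5(w=12)}
step 3: add edge 2-3 (w=6); MST = {0-5(w=3) 2-3(w=6) 2-5(w=12)}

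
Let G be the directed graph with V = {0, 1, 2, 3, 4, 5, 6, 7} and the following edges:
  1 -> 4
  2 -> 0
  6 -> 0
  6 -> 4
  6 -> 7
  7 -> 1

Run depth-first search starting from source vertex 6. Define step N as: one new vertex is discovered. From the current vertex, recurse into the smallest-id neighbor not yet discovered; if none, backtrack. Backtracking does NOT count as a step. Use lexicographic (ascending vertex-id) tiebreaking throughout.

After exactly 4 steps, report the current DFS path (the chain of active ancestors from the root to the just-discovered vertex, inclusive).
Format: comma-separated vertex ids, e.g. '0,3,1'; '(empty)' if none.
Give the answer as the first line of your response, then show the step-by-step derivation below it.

6,7

step 1: discover 6; path=6; order=6
step 2: discover 0; path=6>0; order=6,0
step 3: discover 4; path=6>4; order=6,0,4
step 4: discover 7; path=6>7; order=6,0,4,7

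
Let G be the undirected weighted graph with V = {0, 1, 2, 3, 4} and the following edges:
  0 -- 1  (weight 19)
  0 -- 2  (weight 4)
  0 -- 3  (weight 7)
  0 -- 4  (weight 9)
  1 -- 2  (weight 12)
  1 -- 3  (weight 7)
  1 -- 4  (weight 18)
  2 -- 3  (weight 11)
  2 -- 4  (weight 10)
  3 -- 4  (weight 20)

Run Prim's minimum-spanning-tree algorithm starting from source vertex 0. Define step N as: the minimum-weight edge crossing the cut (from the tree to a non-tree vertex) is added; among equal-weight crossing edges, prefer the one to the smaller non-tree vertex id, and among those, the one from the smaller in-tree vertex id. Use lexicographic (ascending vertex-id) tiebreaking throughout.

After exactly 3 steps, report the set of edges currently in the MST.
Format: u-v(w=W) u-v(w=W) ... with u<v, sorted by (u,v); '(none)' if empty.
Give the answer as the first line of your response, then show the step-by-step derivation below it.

0-2(w=4) 0-3(w=7) 1-3(w=7)

step 1: add edge 0-2 (w=4); MST = {0-2(w=4)}
step 2: add edge 0-3 (w=7); MST = {0-2(w=4) 0-3(w=7)}
step 3: add edge 1-3 (w=7); MST = {0-2(w=4) 0-3(w=7) 1-3(w=7)}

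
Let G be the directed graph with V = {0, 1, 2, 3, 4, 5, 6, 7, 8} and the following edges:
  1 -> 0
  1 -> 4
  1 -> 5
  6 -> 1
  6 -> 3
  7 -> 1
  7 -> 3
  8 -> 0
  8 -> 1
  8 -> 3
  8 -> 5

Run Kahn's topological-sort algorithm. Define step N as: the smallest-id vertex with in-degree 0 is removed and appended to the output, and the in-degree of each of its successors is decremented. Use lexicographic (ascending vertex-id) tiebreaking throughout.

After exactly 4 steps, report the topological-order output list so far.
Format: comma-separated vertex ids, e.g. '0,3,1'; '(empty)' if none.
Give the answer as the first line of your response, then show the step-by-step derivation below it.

2,6,7,8

step 1: output 2; order=[2]; indeg=(2,3,0,3,1,2,0,0,0)
step 2: output 6; order=[2,6]; indeg=(2,2,0,2,1,2,0,0,0)
step 3: output 7; order=[2,6,7]; indeg=(2,1,0,1,1,2,0,0,0)
step 4: output 8; order=[2,6,7,8]; indeg=(1,0,0,0,1,1,0,0,0)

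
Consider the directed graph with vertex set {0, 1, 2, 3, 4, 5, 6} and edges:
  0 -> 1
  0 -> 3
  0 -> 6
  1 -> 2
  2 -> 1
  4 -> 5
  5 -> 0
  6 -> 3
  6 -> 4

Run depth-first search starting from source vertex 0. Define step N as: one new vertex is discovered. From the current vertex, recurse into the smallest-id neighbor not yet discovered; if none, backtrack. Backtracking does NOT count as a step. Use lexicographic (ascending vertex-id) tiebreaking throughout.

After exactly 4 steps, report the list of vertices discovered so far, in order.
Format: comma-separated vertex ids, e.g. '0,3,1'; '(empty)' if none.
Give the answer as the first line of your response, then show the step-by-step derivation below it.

0,1,2,3

step 1: discover 0; path=0; order=0
step 2: discover 1; path=0>1; order=0,1
step 3: discover 2; path=0>1>2; order=0,1,2
step 4: discover 3; path=0>3; order=0,1,2,3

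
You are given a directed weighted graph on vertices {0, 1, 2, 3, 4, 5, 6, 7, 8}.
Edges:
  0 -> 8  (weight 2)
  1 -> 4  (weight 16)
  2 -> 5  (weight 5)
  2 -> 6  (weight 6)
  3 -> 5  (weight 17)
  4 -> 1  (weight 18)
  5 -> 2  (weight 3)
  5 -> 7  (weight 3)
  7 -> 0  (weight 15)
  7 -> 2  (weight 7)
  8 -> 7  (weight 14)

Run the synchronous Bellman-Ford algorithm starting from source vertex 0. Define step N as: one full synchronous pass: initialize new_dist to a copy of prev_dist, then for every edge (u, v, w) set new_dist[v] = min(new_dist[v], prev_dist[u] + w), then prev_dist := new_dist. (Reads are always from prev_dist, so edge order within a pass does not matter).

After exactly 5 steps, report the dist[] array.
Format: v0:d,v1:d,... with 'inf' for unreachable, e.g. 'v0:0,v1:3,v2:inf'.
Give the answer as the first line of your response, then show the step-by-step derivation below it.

v0:0,v1:inf,v2:23,v3:inf,v4:inf,v5:28,v6:29,v7:16,v8:2

step 1: dist = v0:0,v1:inf,v2:inf,v3:inf,v4:inf,v5:inf,v6:inf,v7:inf,v8:2
step 2: dist = v0:0,v1:inf,v2:inf,v3:inf,v4:inf,v5:inf,v6:inf,v7:16,v8:2
step 3: dist = v0:0,v1:inf,v2:23,v3:inf,v4:inf,v5:inf,v6:inf,v7:16,v8:2
step 4: dist = v0:0,v1:inf,v2:23,v3:inf,v4:inf,v5:28,v6:29,v7:16,v8:2
step 5: dist = v0:0,v1:inf,v2:23,v3:inf,v4:inf,v5:28,v6:29,v7:16,v8:2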